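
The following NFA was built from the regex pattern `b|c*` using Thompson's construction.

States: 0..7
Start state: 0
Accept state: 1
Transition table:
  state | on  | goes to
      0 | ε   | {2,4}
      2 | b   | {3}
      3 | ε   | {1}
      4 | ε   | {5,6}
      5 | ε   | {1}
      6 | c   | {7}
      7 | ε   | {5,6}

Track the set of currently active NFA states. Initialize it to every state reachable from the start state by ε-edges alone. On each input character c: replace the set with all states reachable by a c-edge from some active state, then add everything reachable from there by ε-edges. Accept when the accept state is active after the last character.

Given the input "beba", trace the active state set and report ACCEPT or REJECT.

S₀ = ε-closure({0}) = {0,1,2,4,5,6}
'b' @ 1: {1,3}  [accepting]
'e' @ 2: {}  — no active states
rest 'ba' ignored (set empty)
final: {}; accept 1 not in set

Answer: REJECT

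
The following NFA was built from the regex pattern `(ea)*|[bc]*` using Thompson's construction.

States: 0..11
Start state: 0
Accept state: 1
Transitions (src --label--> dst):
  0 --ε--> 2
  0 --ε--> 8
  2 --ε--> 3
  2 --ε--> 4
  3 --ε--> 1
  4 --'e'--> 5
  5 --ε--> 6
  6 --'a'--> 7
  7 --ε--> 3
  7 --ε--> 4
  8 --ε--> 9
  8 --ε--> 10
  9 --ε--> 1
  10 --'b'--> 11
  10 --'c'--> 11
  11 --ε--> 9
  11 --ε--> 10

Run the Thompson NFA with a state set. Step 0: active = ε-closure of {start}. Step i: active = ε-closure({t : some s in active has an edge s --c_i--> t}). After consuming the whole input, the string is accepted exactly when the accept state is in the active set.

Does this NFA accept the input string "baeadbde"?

S₀ = ε-closure({0}) = {0,1,2,3,4,8,9,10}
'b' @ 1: {1,9,10,11}  [accepting]
'a' @ 2: {}  — dead — no transitions
rest 'eadbde' ignored (set empty)
final: {}; accept 1 not in set

Answer: REJECT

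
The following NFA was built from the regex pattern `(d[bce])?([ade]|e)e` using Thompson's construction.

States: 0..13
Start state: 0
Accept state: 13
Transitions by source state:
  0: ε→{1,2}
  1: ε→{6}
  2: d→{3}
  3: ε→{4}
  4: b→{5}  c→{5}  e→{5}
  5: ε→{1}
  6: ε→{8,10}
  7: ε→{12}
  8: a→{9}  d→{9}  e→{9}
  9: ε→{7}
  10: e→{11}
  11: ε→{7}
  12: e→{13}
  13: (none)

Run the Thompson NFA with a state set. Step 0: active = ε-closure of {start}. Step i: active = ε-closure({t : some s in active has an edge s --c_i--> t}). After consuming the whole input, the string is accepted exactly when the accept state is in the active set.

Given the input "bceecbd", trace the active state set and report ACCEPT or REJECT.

start: ε-closure({0}) = {0,1,2,6,8,10}
'b' @ 1: {}  — state set empty
rest 'ceecbd' ignored (set empty)
end set {} — state 13 not in

Answer: REJECT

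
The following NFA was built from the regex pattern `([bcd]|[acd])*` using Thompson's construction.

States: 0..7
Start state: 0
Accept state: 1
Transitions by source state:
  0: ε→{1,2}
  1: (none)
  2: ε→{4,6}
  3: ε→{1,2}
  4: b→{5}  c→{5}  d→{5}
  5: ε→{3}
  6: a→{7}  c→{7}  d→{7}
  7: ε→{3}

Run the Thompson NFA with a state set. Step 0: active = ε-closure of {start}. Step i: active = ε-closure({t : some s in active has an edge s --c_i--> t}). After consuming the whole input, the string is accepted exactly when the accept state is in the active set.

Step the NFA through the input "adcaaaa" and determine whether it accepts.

Answer: ACCEPT

Derivation:
start: ε-closure({0}) = {0,1,2,4,6}
'a' @ 1: {1,2,3,4,6,7}  (accept∈set)
'd' @ 2: {1,2,3,4,5,6,7}  (accept∈set)
'c' @ 3: {1,2,3,4,5,6,7}  (accept∈set)
'a' @ 4: {1,2,3,4,6,7}  (accept∈set)
'a' @ 5: {1,2,3,4,6,7}  (accept∈set)
'a' @ 6: {1,2,3,4,6,7}  (accept∈set)
'a' @ 7: {1,2,3,4,6,7}  (accept∈set)
end set {1,2,3,4,6,7} — state 1 in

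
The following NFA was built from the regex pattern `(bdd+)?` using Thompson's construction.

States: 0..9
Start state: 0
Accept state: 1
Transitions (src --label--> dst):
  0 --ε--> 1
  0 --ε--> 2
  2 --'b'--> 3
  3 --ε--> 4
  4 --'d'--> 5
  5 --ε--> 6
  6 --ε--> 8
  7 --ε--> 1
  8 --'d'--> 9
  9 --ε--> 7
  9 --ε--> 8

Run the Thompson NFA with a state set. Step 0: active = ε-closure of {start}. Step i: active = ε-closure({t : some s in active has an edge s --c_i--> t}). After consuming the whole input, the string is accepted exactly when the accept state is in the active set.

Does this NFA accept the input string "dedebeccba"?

start: ε-closure({0}) = {0,1,2}
'd' @ 1: {}  — state set empty
rest 'edebeccba' ignored (set empty)
final: {}; accept 1 not in set

Answer: REJECT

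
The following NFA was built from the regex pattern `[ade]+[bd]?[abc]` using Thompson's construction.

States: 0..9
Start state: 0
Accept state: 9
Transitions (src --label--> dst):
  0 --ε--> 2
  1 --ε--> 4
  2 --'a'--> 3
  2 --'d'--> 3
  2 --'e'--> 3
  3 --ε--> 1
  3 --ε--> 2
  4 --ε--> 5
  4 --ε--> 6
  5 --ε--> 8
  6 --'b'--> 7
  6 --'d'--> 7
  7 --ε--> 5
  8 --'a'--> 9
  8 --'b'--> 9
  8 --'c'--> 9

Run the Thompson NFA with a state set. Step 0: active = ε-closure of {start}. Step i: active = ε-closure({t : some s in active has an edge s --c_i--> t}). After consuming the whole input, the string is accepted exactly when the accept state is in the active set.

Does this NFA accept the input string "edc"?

initial (ε-close {0}): {0,2}
'e' @ 1: {1,2,3,4,5,6,8}
'd' @ 2: {1,2,3,4,5,6,7,8}
'c' @ 3: {9}  ✓accept
final: {9}; accept 9 in set

Answer: ACCEPT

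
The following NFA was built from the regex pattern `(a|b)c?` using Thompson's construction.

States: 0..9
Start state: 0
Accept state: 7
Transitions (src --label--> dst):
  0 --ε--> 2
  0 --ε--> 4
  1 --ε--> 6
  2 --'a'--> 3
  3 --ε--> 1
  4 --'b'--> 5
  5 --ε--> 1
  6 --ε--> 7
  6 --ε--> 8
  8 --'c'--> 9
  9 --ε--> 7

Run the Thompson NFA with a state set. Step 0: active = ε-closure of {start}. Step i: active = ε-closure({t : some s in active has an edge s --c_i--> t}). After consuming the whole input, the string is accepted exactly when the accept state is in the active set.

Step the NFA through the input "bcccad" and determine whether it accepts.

initial (ε-close {0}): {0,2,4}
'b' @ 1: {1,5,6,7,8}  (accept∈set)
'c' @ 2: {7,9}  (accept∈set)
'c' @ 3: {}  — state set empty
rest 'cad' ignored (set empty)
after full input: {}  (accept=7 not in)

Answer: REJECT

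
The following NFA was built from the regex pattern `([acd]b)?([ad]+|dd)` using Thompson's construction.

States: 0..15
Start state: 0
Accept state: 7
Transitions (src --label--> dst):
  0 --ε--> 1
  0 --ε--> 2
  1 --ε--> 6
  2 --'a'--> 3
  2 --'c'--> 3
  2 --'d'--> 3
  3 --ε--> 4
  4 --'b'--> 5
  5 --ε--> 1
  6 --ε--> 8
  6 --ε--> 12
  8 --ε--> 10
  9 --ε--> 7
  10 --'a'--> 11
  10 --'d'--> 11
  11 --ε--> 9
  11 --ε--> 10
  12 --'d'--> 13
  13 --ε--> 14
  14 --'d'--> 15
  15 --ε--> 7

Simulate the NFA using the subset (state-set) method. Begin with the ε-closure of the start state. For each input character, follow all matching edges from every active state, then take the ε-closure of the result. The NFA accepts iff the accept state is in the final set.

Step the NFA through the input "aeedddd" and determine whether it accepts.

Answer: REJECT

Trace:
initial (ε-close {0}): {0,1,2,6,8,10,12}
'a' @ 1: {3,4,7,9,10,11}  (accept∈set)
'e' @ 2: {}  — no active states
rest 'edddd' ignored (set empty)
final: {}; accept 7 not in set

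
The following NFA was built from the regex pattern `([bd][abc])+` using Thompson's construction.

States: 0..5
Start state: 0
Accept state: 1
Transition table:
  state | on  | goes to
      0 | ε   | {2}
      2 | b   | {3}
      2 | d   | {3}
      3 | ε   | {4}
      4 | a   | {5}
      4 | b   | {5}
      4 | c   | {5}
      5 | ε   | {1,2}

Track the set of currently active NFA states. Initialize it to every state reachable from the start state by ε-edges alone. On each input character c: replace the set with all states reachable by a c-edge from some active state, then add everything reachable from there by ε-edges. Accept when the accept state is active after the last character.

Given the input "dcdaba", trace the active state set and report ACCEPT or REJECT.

Answer: ACCEPT

Steps:
start: ε-closure({0}) = {0,2}
'd' @ 1: {3,4}
'c' @ 2: {1,2,5}  (accept∈set)
'd' @ 3: {3,4}
'a' @ 4: {1,2,5}  (accept∈set)
'b' @ 5: {3,4}
'a' @ 6: {1,2,5}  (accept∈set)
after full input: {1,2,5}  (accept=1 in)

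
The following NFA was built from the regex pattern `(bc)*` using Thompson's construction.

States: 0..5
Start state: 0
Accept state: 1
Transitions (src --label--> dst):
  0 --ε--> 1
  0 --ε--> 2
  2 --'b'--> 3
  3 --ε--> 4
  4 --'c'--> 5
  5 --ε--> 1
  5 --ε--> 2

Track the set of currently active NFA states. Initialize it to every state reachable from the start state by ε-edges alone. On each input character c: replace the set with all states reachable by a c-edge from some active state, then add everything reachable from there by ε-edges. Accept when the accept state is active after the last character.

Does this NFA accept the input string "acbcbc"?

Answer: REJECT

Steps:
start: ε-closure({0}) = {0,1,2}
'a' @ 1: {}  — state set empty
rest 'cbcbc' ignored (set empty)
end set {} — state 1 not in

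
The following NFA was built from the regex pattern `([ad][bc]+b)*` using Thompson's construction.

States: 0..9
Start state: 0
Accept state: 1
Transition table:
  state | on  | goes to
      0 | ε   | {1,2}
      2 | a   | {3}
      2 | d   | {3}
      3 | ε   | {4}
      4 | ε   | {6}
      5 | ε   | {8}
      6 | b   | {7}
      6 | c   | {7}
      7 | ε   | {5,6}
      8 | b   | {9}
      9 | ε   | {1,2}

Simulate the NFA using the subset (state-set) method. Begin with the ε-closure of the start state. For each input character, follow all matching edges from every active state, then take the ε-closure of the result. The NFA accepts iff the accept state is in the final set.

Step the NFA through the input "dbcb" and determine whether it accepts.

S₀ = ε-closure({0}) = {0,1,2}
'd' @ 1: {3,4,6}
'b' @ 2: {5,6,7,8}
'c' @ 3: {5,6,7,8}
'b' @ 4: {1,2,5,6,7,8,9}  [accepting]
after full input: {1,2,5,6,7,8,9}  (accept=1 in)

Answer: ACCEPT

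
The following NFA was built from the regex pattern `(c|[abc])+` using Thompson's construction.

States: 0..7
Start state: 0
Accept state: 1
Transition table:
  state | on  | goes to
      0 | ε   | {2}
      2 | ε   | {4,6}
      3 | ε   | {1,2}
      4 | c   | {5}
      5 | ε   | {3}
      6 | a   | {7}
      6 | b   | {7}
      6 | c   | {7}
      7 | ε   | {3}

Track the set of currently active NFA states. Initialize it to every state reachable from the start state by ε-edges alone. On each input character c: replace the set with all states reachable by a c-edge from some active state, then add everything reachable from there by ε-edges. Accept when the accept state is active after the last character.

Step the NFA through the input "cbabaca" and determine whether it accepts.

Answer: ACCEPT

Derivation:
initial (ε-close {0}): {0,2,4,6}
'c' @ 1: {1,2,3,4,5,6,7}  (accept∈set)
'b' @ 2: {1,2,3,4,6,7}  (accept∈set)
'a' @ 3: {1,2,3,4,6,7}  (accept∈set)
'b' @ 4: {1,2,3,4,6,7}  (accept∈set)
'a' @ 5: {1,2,3,4,6,7}  (accept∈set)
'c' @ 6: {1,2,3,4,5,6,7}  (accept∈set)
'a' @ 7: {1,2,3,4,6,7}  (accept∈set)
end set {1,2,3,4,6,7} — state 1 in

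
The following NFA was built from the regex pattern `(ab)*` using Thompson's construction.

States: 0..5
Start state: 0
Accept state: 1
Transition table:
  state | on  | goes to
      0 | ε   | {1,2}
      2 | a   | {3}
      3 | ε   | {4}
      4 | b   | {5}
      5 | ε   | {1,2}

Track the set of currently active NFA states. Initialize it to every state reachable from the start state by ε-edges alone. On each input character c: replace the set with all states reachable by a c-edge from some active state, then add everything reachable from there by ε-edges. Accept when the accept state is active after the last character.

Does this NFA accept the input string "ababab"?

Answer: ACCEPT

Steps:
initial (ε-close {0}): {0,1,2}
'a' @ 1: {3,4}
'b' @ 2: {1,2,5}  ✓accept
'a' @ 3: {3,4}
'b' @ 4: {1,2,5}  ✓accept
'a' @ 5: {3,4}
'b' @ 6: {1,2,5}  ✓accept
final: {1,2,5}; accept 1 in set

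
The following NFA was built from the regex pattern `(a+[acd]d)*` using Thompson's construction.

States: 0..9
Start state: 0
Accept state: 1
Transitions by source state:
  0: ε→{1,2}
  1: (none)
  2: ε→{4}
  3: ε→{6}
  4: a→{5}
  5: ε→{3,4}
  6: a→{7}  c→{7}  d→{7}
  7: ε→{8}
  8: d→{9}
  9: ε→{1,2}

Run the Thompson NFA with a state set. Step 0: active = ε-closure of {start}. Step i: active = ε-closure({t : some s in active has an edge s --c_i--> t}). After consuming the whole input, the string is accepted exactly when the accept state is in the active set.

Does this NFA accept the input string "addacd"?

Answer: ACCEPT

Trace:
initial (ε-close {0}): {0,1,2,4}
'a' @ 1: {3,4,5,6}
'd' @ 2: {7,8}
'd' @ 3: {1,2,4,9}  [accepting]
'a' @ 4: {3,4,5,6}
'c' @ 5: {7,8}
'd' @ 6: {1,2,4,9}  [accepting]
final: {1,2,4,9}; accept 1 in set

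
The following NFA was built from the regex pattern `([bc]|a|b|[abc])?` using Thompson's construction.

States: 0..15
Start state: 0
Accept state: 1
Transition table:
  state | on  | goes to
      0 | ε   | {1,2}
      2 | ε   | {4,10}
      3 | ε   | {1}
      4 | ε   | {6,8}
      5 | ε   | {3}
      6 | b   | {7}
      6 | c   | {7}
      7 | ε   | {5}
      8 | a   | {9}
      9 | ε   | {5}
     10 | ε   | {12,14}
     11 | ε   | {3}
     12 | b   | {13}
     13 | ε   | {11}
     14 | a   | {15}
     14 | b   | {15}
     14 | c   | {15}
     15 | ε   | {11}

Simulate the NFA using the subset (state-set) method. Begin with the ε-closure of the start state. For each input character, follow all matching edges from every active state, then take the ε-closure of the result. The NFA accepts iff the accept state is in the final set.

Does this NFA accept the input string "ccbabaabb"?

initial (ε-close {0}): {0,1,2,4,6,8,10,12,14}
'c' @ 1: {1,3,5,7,11,15}  [accepting]
'c' @ 2: {}  — state set empty
rest 'babaabb' ignored (set empty)
end set {} — state 1 not in

Answer: REJECT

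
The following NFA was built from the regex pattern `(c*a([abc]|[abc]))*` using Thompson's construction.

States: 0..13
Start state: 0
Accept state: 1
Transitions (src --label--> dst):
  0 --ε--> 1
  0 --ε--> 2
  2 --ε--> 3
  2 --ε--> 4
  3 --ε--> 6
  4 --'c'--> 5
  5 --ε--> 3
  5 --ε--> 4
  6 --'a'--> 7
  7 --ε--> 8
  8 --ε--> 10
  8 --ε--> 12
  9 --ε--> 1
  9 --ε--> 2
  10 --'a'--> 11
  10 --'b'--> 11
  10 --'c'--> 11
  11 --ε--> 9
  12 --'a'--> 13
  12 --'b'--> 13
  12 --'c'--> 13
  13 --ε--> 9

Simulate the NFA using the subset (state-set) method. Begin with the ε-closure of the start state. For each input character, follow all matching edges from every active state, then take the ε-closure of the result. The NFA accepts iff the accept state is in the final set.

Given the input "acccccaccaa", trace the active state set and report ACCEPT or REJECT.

Answer: ACCEPT

Steps:
S₀ = ε-closure({0}) = {0,1,2,3,4,6}
'a' @ 1: {7,8,10,12}
'c' @ 2: {1,2,3,4,6,9,11,13}  (accept∈set)
'c' @ 3: {3,4,5,6}
'c' @ 4: {3,4,5,6}
'c' @ 5: {3,4,5,6}
'c' @ 6: {3,4,5,6}
'a' @ 7: {7,8,10,12}
'c' @ 8: {1,2,3,4,6,9,11,13}  (accept∈set)
'c' @ 9: {3,4,5,6}
'a' @ 10: {7,8,10,12}
'a' @ 11: {1,2,3,4,6,9,11,13}  (accept∈set)
final: {1,2,3,4,6,9,11,13}; accept 1 in set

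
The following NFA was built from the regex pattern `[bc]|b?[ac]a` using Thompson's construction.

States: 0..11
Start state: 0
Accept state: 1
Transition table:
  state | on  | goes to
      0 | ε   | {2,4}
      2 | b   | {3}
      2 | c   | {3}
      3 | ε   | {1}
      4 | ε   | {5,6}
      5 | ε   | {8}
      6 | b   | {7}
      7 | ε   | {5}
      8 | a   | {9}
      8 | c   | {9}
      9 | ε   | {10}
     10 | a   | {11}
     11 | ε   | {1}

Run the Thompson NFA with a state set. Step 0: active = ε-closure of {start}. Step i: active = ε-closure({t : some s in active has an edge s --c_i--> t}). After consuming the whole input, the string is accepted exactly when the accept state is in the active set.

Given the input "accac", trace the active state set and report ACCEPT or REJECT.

Answer: REJECT

Steps:
initial (ε-close {0}): {0,2,4,5,6,8}
'a' @ 1: {9,10}
'c' @ 2: {}  — dead — no transitions
rest 'cac' ignored (set empty)
end set {} — state 1 not in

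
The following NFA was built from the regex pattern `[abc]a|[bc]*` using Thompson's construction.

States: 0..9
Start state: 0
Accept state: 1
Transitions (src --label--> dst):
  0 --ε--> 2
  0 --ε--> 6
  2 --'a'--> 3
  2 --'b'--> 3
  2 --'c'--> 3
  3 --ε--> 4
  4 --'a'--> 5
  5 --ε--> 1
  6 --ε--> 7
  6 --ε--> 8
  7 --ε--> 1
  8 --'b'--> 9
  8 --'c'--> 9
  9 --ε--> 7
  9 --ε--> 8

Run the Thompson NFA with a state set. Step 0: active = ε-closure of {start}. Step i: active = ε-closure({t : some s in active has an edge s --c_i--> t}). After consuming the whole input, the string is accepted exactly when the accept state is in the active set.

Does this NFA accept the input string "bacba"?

start: ε-closure({0}) = {0,1,2,6,7,8}
'b' @ 1: {1,3,4,7,8,9}  ✓accept
'a' @ 2: {1,5}  ✓accept
'c' @ 3: {}  — dead — no transitions
rest 'ba' ignored (set empty)
final: {}; accept 1 not in set

Answer: REJECT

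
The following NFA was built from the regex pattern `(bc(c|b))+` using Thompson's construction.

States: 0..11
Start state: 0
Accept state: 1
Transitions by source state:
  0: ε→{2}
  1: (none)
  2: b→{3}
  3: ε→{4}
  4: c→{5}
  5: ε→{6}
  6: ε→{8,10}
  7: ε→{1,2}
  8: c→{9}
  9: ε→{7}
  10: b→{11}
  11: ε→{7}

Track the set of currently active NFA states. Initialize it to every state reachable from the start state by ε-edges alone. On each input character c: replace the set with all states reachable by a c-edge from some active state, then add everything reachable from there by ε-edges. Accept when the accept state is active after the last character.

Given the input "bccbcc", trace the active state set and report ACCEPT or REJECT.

S₀ = ε-closure({0}) = {0,2}
'b' @ 1: {3,4}
'c' @ 2: {5,6,8,10}
'c' @ 3: {1,2,7,9}  (accept∈set)
'b' @ 4: {3,4}
'c' @ 5: {5,6,8,10}
'c' @ 6: {1,2,7,9}  (accept∈set)
final: {1,2,7,9}; accept 1 in set

Answer: ACCEPT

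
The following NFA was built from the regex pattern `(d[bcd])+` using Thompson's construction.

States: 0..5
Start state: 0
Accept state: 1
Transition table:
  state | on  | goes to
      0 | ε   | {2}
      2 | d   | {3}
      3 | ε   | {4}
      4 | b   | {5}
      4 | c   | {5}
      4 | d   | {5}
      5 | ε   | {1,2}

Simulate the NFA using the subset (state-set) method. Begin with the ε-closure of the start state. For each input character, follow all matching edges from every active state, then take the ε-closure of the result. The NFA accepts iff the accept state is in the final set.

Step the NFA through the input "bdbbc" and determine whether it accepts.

Answer: REJECT

Derivation:
initial (ε-close {0}): {0,2}
'b' @ 1: {}  — no active states
rest 'dbbc' ignored (set empty)
after full input: {}  (accept=1 not in)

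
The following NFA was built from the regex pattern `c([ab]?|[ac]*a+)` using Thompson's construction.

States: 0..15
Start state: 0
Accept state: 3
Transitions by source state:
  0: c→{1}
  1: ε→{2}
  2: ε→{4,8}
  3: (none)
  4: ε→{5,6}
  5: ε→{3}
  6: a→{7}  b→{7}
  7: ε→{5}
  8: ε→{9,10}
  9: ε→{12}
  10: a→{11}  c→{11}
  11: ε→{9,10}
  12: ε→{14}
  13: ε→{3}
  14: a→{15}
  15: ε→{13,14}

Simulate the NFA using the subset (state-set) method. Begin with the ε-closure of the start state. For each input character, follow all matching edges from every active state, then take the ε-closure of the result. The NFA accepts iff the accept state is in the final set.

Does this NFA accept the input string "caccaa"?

initial (ε-close {0}): {0}
'c' @ 1: {1,2,3,4,5,6,8,9,10,12,14}  (accept∈set)
'a' @ 2: {3,5,7,9,10,11,12,13,14,15}  (accept∈set)
'c' @ 3: {9,10,11,12,14}
'c' @ 4: {9,10,11,12,14}
'a' @ 5: {3,9,10,11,12,13,14,15}  (accept∈set)
'a' @ 6: {3,9,10,11,12,13,14,15}  (accept∈set)
final: {3,9,10,11,12,13,14,15}; accept 3 in set

Answer: ACCEPT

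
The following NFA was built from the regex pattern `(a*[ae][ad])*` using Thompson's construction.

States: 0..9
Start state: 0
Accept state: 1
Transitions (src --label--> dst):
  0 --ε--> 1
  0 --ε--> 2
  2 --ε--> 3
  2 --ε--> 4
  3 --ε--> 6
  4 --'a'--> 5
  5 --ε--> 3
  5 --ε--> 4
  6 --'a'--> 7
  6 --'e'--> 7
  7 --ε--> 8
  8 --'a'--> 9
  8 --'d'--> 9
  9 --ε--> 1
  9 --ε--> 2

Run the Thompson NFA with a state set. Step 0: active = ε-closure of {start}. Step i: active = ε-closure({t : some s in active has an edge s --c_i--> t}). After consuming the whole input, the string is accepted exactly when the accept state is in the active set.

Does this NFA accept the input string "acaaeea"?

Answer: REJECT

Trace:
S₀ = ε-closure({0}) = {0,1,2,3,4,6}
'a' @ 1: {3,4,5,6,7,8}
'c' @ 2: {}  — no active states
rest 'aaeea' ignored (set empty)
after full input: {}  (accept=1 not in)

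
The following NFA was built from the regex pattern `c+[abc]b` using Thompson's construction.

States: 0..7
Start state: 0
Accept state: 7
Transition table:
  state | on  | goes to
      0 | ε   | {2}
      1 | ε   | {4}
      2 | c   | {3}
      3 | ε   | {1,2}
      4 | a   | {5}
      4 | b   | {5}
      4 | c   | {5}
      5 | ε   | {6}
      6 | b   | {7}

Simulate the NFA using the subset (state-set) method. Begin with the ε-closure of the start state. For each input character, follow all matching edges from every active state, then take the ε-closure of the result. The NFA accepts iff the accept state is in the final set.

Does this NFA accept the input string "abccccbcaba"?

Answer: REJECT

Derivation:
S₀ = ε-closure({0}) = {0,2}
'a' @ 1: {}  — dead — no transitions
rest 'bccccbcaba' ignored (set empty)
end set {} — state 7 not in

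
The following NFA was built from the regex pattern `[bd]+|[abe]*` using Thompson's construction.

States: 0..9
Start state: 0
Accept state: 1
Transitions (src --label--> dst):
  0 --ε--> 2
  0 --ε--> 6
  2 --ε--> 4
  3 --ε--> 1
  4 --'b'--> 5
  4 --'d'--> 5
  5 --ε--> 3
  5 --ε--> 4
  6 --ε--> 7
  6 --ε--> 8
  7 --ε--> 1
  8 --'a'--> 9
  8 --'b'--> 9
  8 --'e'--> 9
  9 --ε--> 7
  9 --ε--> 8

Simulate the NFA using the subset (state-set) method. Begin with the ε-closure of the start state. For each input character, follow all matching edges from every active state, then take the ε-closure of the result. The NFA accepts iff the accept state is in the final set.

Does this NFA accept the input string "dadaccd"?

Answer: REJECT

Trace:
initial (ε-close {0}): {0,1,2,4,6,7,8}
'd' @ 1: {1,3,4,5}  ✓accept
'a' @ 2: {}  — state set empty
rest 'daccd' ignored (set empty)
after full input: {}  (accept=1 not in)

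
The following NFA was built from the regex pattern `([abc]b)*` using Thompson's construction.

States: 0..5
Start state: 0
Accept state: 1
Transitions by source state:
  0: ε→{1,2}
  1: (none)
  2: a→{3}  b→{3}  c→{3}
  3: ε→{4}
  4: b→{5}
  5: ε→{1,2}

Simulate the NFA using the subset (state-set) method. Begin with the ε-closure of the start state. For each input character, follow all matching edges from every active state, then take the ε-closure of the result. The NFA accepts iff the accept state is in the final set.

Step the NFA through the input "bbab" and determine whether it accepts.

Answer: ACCEPT

Trace:
S₀ = ε-closure({0}) = {0,1,2}
'b' @ 1: {3,4}
'b' @ 2: {1,2,5}  ✓accept
'a' @ 3: {3,4}
'b' @ 4: {1,2,5}  ✓accept
after full input: {1,2,5}  (accept=1 in)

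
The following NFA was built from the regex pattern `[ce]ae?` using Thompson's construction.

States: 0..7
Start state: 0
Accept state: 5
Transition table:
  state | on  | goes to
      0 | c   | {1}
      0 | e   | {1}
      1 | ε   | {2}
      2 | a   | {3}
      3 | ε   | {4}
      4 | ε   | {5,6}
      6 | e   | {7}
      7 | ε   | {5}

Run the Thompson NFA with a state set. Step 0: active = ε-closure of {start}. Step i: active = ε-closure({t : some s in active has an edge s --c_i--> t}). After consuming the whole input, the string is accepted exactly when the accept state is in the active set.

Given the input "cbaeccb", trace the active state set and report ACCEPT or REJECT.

initial (ε-close {0}): {0}
'c' @ 1: {1,2}
'b' @ 2: {}  — state set empty
rest 'aeccb' ignored (set empty)
after full input: {}  (accept=5 not in)

Answer: REJECT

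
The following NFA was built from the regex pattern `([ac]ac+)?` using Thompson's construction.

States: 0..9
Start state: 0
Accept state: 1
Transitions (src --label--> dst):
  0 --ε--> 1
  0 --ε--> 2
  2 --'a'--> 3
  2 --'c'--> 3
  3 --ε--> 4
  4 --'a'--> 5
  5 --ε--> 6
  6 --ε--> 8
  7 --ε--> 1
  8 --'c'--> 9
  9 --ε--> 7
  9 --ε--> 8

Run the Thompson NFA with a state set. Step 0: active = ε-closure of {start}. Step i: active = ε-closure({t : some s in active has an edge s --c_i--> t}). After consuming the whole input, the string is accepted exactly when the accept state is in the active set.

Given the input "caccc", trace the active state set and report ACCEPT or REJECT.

start: ε-closure({0}) = {0,1,2}
'c' @ 1: {3,4}
'a' @ 2: {5,6,8}
'c' @ 3: {1,7,8,9}  (accept∈set)
'c' @ 4: {1,7,8,9}  (accept∈set)
'c' @ 5: {1,7,8,9}  (accept∈set)
final: {1,7,8,9}; accept 1 in set

Answer: ACCEPT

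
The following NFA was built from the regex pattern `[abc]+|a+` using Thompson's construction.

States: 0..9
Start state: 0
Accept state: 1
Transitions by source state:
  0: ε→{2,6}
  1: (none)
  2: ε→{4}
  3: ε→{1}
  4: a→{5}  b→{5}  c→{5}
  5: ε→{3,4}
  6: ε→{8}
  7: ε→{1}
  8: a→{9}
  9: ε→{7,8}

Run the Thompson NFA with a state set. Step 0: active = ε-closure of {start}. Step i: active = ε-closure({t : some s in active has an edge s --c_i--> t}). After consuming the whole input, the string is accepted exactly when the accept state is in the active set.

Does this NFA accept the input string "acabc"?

start: ε-closure({0}) = {0,2,4,6,8}
'a' @ 1: {1,3,4,5,7,8,9}  [accepting]
'c' @ 2: {1,3,4,5}  [accepting]
'a' @ 3: {1,3,4,5}  [accepting]
'b' @ 4: {1,3,4,5}  [accepting]
'c' @ 5: {1,3,4,5}  [accepting]
final: {1,3,4,5}; accept 1 in set

Answer: ACCEPT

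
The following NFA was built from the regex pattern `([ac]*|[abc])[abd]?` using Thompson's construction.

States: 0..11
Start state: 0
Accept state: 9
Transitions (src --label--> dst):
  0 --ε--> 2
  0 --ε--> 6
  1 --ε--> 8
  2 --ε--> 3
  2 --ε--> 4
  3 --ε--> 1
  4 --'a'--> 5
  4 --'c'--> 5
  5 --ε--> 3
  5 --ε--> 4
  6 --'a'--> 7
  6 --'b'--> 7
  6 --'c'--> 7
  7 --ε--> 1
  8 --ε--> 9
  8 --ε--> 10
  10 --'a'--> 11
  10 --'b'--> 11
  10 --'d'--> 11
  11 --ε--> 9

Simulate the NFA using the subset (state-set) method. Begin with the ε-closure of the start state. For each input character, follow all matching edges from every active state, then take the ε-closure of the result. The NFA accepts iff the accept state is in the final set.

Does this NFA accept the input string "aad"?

start: ε-closure({0}) = {0,1,2,3,4,6,8,9,10}
'a' @ 1: {1,3,4,5,7,8,9,10,11}  ✓accept
'a' @ 2: {1,3,4,5,8,9,10,11}  ✓accept
'd' @ 3: {9,11}  ✓accept
final: {9,11}; accept 9 in set

Answer: ACCEPT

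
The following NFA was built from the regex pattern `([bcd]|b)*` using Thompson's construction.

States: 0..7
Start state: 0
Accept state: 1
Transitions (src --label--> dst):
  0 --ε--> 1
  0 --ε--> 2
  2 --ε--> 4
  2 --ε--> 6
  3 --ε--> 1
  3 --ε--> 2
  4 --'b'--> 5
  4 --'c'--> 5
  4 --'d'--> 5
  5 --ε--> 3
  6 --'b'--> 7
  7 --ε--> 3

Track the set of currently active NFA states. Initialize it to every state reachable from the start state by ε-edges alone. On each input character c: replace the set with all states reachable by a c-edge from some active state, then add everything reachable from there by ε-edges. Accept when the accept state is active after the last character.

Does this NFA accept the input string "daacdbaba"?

S₀ = ε-closure({0}) = {0,1,2,4,6}
'd' @ 1: {1,2,3,4,5,6}  [accepting]
'a' @ 2: {}  — state set empty
rest 'acdbaba' ignored (set empty)
end set {} — state 1 not in

Answer: REJECT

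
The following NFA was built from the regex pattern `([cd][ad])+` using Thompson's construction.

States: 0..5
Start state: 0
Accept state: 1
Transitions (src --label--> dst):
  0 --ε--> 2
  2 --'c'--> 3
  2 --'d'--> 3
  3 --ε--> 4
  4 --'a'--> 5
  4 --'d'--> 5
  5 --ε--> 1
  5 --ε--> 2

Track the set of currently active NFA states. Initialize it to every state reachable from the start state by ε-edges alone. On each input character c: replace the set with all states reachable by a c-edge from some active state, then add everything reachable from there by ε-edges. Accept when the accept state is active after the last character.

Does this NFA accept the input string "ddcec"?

initial (ε-close {0}): {0,2}
'd' @ 1: {3,4}
'd' @ 2: {1,2,5}  ✓accept
'c' @ 3: {3,4}
'e' @ 4: {}  — state set empty
rest 'c' ignored (set empty)
final: {}; accept 1 not in set

Answer: REJECT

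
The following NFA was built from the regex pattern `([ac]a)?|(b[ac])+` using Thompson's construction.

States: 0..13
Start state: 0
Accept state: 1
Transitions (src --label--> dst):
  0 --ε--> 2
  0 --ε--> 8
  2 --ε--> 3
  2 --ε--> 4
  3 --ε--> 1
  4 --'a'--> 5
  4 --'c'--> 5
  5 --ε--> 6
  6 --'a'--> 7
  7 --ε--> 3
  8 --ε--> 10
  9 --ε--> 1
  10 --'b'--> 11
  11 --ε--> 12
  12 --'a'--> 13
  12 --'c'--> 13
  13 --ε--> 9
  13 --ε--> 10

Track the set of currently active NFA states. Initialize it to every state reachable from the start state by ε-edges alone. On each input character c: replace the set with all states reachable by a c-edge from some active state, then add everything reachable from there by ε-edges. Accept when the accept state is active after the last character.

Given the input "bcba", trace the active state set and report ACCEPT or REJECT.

Answer: ACCEPT

Trace:
initial (ε-close {0}): {0,1,2,3,4,8,10}
'b' @ 1: {11,12}
'c' @ 2: {1,9,10,13}  ✓accept
'b' @ 3: {11,12}
'a' @ 4: {1,9,10,13}  ✓accept
final: {1,9,10,13}; accept 1 in set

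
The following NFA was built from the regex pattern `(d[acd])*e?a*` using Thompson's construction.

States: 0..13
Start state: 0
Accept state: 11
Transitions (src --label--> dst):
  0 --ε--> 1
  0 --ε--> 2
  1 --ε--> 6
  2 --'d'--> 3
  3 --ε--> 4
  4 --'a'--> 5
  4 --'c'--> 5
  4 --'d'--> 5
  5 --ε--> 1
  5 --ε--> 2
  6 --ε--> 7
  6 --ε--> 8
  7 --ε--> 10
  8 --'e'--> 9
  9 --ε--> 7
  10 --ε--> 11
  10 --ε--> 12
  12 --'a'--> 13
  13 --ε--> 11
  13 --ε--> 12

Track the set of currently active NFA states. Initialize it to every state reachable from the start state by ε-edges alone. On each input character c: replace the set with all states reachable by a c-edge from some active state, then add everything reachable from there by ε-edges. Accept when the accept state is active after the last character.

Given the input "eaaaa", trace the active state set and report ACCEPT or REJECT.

S₀ = ε-closure({0}) = {0,1,2,6,7,8,10,11,12}
'e' @ 1: {7,9,10,11,12}  (accept∈set)
'a' @ 2: {11,12,13}  (accept∈set)
'a' @ 3: {11,12,13}  (accept∈set)
'a' @ 4: {11,12,13}  (accept∈set)
'a' @ 5: {11,12,13}  (accept∈set)
final: {11,12,13}; accept 11 in set

Answer: ACCEPT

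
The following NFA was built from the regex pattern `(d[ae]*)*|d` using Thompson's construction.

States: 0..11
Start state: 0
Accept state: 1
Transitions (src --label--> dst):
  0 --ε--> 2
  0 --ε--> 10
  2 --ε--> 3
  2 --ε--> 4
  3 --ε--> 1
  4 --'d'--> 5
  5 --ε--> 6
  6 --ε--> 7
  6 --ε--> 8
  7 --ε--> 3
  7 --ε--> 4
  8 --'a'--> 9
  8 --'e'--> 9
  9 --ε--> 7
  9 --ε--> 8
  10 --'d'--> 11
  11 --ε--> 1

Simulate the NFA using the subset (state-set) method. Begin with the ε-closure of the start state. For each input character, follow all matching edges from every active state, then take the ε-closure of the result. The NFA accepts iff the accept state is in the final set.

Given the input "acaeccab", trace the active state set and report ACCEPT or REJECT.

S₀ = ε-closure({0}) = {0,1,2,3,4,10}
'a' @ 1: {}  — state set empty
rest 'caeccab' ignored (set empty)
after full input: {}  (accept=1 not in)

Answer: REJECT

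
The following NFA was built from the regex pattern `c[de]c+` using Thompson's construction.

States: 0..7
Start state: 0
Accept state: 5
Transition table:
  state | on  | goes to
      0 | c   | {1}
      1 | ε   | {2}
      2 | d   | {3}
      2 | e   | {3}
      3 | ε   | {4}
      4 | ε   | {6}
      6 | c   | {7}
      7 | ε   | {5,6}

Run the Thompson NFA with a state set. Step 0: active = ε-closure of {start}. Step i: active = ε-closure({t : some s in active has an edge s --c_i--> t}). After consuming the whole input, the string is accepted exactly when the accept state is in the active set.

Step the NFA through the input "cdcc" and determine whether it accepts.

initial (ε-close {0}): {0}
'c' @ 1: {1,2}
'd' @ 2: {3,4,6}
'c' @ 3: {5,6,7}  ✓accept
'c' @ 4: {5,6,7}  ✓accept
end set {5,6,7} — state 5 in

Answer: ACCEPT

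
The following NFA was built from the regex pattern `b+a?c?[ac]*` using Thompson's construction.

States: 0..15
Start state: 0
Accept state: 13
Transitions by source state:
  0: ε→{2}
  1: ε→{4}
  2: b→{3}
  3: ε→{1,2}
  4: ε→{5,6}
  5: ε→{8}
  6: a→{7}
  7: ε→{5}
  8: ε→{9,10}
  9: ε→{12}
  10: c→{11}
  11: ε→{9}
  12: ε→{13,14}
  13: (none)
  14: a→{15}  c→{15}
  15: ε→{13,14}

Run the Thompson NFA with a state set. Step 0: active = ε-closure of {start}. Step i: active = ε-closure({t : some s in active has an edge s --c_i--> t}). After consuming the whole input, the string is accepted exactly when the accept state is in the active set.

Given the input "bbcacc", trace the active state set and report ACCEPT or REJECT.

Answer: ACCEPT

Derivation:
start: ε-closure({0}) = {0,2}
'b' @ 1: {1,2,3,4,5,6,8,9,10,12,13,14}  [accepting]
'b' @ 2: {1,2,3,4,5,6,8,9,10,12,13,14}  [accepting]
'c' @ 3: {9,11,12,13,14,15}  [accepting]
'a' @ 4: {13,14,15}  [accepting]
'c' @ 5: {13,14,15}  [accepting]
'c' @ 6: {13,14,15}  [accepting]
after full input: {13,14,15}  (accept=13 in)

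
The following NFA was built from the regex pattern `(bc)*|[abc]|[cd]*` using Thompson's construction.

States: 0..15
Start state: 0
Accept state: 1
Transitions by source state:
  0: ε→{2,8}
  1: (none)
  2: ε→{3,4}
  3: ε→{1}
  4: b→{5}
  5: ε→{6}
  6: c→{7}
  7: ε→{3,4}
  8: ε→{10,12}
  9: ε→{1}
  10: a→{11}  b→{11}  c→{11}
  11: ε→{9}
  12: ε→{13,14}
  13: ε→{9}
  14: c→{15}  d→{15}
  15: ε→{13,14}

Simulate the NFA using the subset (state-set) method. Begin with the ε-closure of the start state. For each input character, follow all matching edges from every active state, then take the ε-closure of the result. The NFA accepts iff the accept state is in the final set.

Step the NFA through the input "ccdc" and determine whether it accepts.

initial (ε-close {0}): {0,1,2,3,4,8,9,10,12,13,14}
'c' @ 1: {1,9,11,13,14,15}  ✓accept
'c' @ 2: {1,9,13,14,15}  ✓accept
'd' @ 3: {1,9,13,14,15}  ✓accept
'c' @ 4: {1,9,13,14,15}  ✓accept
end set {1,9,13,14,15} — state 1 in

Answer: ACCEPT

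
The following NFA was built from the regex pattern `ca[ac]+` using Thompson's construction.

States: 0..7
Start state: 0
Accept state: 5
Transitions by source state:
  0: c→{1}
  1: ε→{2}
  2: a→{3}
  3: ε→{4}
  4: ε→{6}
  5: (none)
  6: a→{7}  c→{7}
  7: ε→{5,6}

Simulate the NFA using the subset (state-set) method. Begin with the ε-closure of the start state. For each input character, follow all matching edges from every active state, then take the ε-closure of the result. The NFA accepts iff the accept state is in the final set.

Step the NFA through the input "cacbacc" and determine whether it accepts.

Answer: REJECT

Trace:
start: ε-closure({0}) = {0}
'c' @ 1: {1,2}
'a' @ 2: {3,4,6}
'c' @ 3: {5,6,7}  ✓accept
'b' @ 4: {}  — dead — no transitions
rest 'acc' ignored (set empty)
after full input: {}  (accept=5 not in)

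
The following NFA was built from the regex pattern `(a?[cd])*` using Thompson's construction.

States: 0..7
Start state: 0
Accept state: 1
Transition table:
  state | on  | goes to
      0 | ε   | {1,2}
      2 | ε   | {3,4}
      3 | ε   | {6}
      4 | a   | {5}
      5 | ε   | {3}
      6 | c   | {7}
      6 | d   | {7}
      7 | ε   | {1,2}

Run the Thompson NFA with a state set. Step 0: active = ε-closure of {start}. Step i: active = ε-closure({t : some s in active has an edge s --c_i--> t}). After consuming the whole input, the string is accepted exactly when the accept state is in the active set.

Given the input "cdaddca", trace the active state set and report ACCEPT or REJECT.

Answer: REJECT

Trace:
start: ε-closure({0}) = {0,1,2,3,4,6}
'c' @ 1: {1,2,3,4,6,7}  (accept∈set)
'd' @ 2: {1,2,3,4,6,7}  (accept∈set)
'a' @ 3: {3,5,6}
'd' @ 4: {1,2,3,4,6,7}  (accept∈set)
'd' @ 5: {1,2,3,4,6,7}  (accept∈set)
'c' @ 6: {1,2,3,4,6,7}  (accept∈set)
'a' @ 7: {3,5,6}
final: {3,5,6}; accept 1 not in set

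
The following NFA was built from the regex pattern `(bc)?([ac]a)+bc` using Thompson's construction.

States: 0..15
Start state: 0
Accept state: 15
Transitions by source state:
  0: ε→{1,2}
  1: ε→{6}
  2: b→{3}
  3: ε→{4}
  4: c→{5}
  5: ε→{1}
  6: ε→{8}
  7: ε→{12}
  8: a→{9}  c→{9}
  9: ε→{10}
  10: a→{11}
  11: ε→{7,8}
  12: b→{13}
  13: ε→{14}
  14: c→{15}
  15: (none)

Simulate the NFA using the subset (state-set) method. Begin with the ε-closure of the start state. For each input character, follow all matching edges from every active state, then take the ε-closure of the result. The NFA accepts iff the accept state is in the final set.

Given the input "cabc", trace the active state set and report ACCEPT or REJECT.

Answer: ACCEPT

Trace:
S₀ = ε-closure({0}) = {0,1,2,6,8}
'c' @ 1: {9,10}
'a' @ 2: {7,8,11,12}
'b' @ 3: {13,14}
'c' @ 4: {15}  [accepting]
end set {15} — state 15 in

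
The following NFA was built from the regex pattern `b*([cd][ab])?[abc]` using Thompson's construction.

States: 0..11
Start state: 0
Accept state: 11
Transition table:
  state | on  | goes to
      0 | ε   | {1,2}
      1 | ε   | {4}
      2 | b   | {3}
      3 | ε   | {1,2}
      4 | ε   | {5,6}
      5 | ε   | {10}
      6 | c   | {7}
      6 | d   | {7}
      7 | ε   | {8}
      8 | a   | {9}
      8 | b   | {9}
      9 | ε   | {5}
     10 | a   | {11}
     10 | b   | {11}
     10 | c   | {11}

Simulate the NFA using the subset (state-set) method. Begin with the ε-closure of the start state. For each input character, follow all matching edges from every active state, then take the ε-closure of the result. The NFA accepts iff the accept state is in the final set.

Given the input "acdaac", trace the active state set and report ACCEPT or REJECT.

initial (ε-close {0}): {0,1,2,4,5,6,10}
'a' @ 1: {11}  (accept∈set)
'c' @ 2: {}  — state set empty
rest 'daac' ignored (set empty)
after full input: {}  (accept=11 not in)

Answer: REJECT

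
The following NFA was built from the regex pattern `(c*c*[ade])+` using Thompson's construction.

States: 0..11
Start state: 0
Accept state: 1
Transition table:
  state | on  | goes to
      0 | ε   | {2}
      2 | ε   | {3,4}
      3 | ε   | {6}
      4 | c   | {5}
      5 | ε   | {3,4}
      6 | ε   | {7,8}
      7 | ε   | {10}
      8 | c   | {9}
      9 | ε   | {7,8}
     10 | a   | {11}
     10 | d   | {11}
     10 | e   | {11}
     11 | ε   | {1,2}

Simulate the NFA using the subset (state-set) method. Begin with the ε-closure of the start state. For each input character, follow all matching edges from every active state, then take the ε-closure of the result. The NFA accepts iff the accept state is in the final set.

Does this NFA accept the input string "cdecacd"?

start: ε-closure({0}) = {0,2,3,4,6,7,8,10}
'c' @ 1: {3,4,5,6,7,8,9,10}
'd' @ 2: {1,2,3,4,6,7,8,10,11}  ✓accept
'e' @ 3: {1,2,3,4,6,7,8,10,11}  ✓accept
'c' @ 4: {3,4,5,6,7,8,9,10}
'a' @ 5: {1,2,3,4,6,7,8,10,11}  ✓accept
'c' @ 6: {3,4,5,6,7,8,9,10}
'd' @ 7: {1,2,3,4,6,7,8,10,11}  ✓accept
after full input: {1,2,3,4,6,7,8,10,11}  (accept=1 in)

Answer: ACCEPT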